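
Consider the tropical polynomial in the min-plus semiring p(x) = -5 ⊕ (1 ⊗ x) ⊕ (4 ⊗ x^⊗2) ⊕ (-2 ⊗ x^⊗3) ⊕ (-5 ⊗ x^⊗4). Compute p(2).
p(2) = -5

A tropical monomial a ⊗ x^⊗i evaluates to a + i · x. Evaluating each term at x = 2:
  Term 0 contributes -5 + 0 · 2 = -5
  Term 1 contributes 1 + 1 · 2 = 3
  Term 2 contributes 4 + 2 · 2 = 8
  Term 3 contributes -2 + 3 · 2 = 4
  Term 4 contributes -5 + 4 · 2 = 3
p(2) = ⊕ of these = min[-5, 3, 8, 4, 3] = -5.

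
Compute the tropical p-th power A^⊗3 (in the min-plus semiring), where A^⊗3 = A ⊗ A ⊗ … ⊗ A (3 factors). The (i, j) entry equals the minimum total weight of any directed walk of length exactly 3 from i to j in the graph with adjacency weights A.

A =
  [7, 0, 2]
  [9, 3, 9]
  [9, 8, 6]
A^⊗3 =
  [12, 6, 11]
  [15, 9, 14]
  [18, 12, 17]

Each entry (A^⊗3)_ij equals the minimum over all length-3 walks i = v_0 → v_1 → … → v_3 = j of Σ_t A[v_t][v_{t+1}]. For example, for (i, j) = (0, 2) we minimise over 9 possible intermediate vertex sequences; the minimum is 11, attained along the walk 0 → 1 → 0 → 2.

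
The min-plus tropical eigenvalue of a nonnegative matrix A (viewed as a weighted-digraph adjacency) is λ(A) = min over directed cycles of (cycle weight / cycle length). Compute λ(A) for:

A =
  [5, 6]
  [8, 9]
λ(A) = 5

Enumerate directed cycles and compute their means (weight / length). Sample:
  cycle 0 → 0: weight = 5, length = 1, mean = 5/1 ≈ 5.000
  cycle 1 → 1: weight = 9, length = 1, mean = 9/1 ≈ 9.000
  cycle 0 → 1 → 0: weight = 14, length = 2, mean = 14/2 ≈ 7.000
  cycle 1 → 0 → 1: weight = 14, length = 2, mean = 14/2 ≈ 7.000
Minimum mean = 5.000, attained e.g. along the cycle 0 → 0 with weight 5 and length 1. So λ(A) = 5/1 = 5.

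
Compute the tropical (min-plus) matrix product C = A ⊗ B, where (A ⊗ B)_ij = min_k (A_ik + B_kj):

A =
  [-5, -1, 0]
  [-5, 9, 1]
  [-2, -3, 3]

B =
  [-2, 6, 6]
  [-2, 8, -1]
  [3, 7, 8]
A ⊗ B =
  [-7, 1, -2]
  [-7, 1, 1]
  [-5, 4, -4]

Apply the min-plus product entry-by-entry:
  C[0][0] = min over k of (A[0][0] + B[0][0] = -5 + -2 = -7, A[0][1] + B[1][0] = -1 + -2 = -3, A[0][2] + B[2][0] = 0 + 3 = 3) = -7 (attained at k = 0)
  C[0][1] = min over k of (A[0][0] + B[0][1] = -5 + 6 = 1, A[0][1] + B[1][1] = -1 + 8 = 7, A[0][2] + B[2][1] = 0 + 7 = 7) = 1 (attained at k = 0)
  C[0][2] = min over k of (A[0][0] + B[0][2] = -5 + 6 = 1, A[0][1] + B[1][2] = -1 + -1 = -2, A[0][2] + B[2][2] = 0 + 8 = 8) = -2 (attained at k = 1)
  C[1][0] = min over k of (A[1][0] + B[0][0] = -5 + -2 = -7, A[1][1] + B[1][0] = 9 + -2 = 7, A[1][2] + B[2][0] = 1 + 3 = 4) = -7 (attained at k = 0)
  C[1][1] = min over k of (A[1][0] + B[0][1] = -5 + 6 = 1, A[1][1] + B[1][1] = 9 + 8 = 17, A[1][2] + B[2][1] = 1 + 7 = 8) = 1 (attained at k = 0)
  C[1][2] = min over k of (A[1][0] + B[0][2] = -5 + 6 = 1, A[1][1] + B[1][2] = 9 + -1 = 8, A[1][2] + B[2][2] = 1 + 8 = 9) = 1 (attained at k = 0)
  C[2][0] = min over k of (A[2][0] + B[0][0] = -2 + -2 = -4, A[2][1] + B[1][0] = -3 + -2 = -5, A[2][2] + B[2][0] = 3 + 3 = 6) = -5 (attained at k = 1)
  C[2][1] = min over k of (A[2][0] + B[0][1] = -2 + 6 = 4, A[2][1] + B[1][1] = -3 + 8 = 5, A[2][2] + B[2][1] = 3 + 7 = 10) = 4 (attained at k = 0)
  C[2][2] = min over k of (A[2][0] + B[0][2] = -2 + 6 = 4, A[2][1] + B[1][2] = -3 + -1 = -4, A[2][2] + B[2][2] = 3 + 8 = 11) = -4 (attained at k = 1)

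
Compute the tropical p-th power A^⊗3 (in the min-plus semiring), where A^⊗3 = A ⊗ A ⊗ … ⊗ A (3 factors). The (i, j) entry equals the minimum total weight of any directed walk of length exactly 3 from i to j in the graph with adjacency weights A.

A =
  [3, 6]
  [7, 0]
A^⊗3 =
  [9, 6]
  [7, 0]

Each entry (A^⊗3)_ij equals the minimum over all length-3 walks i = v_0 → v_1 → … → v_3 = j of Σ_t A[v_t][v_{t+1}]. For example, for (i, j) = (0, 1) we minimise over 4 possible intermediate vertex sequences; the minimum is 6, attained along the walk 0 → 1 → 1 → 1.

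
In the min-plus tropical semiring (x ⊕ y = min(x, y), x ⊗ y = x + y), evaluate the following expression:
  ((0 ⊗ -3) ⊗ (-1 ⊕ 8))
((0 ⊗ -3) ⊗ (-1 ⊕ 8)) = -4

Expand innermost to outermost. Recall ⊕ takes the minimum of its arguments and ⊗ takes their sum. Working out the expression ((0 ⊗ -3) ⊗ (-1 ⊕ 8)) gives -4.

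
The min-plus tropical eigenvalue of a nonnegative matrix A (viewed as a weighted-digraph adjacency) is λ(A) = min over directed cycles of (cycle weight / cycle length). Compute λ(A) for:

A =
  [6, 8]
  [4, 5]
λ(A) = 5

Enumerate directed cycles and compute their means (weight / length). Sample:
  cycle 0 → 0: weight = 6, length = 1, mean = 6/1 ≈ 6.000
  cycle 1 → 1: weight = 5, length = 1, mean = 5/1 ≈ 5.000
  cycle 0 → 1 → 0: weight = 12, length = 2, mean = 12/2 ≈ 6.000
  cycle 1 → 0 → 1: weight = 12, length = 2, mean = 12/2 ≈ 6.000
Minimum mean = 5.000, attained e.g. along the cycle 1 → 1 with weight 5 and length 1. So λ(A) = 5/1 = 5.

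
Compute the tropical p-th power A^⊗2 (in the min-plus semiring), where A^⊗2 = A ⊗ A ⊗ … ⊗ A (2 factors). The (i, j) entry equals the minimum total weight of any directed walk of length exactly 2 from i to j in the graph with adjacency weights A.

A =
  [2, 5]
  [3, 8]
A^⊗2 =
  [4, 7]
  [5, 8]

Each entry (A^⊗2)_ij equals the minimum over all length-2 walks i = v_0 → v_1 → … → v_2 = j of Σ_t A[v_t][v_{t+1}]. For example, for (i, j) = (0, 1) we minimise over 2 possible intermediate vertex sequences; the minimum is 7, attained along the walk 0 → 0 → 1.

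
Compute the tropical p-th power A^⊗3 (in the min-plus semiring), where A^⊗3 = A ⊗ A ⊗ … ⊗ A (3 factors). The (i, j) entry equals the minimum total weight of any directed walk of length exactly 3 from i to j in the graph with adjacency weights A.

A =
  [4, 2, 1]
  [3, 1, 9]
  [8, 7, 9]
A^⊗3 =
  [6, 4, 6]
  [5, 3, 5]
  [11, 9, 11]

Each entry (A^⊗3)_ij equals the minimum over all length-3 walks i = v_0 → v_1 → … → v_3 = j of Σ_t A[v_t][v_{t+1}]. For example, for (i, j) = (0, 2) we minimise over 9 possible intermediate vertex sequences; the minimum is 6, attained along the walk 0 → 1 → 0 → 2.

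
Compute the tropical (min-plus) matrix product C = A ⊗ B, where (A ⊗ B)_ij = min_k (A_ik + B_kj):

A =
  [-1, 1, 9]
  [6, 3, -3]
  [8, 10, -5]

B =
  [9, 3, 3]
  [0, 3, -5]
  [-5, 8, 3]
A ⊗ B =
  [1, 2, -4]
  [-8, 5, -2]
  [-10, 3, -2]

Apply the min-plus product entry-by-entry:
  C[0][0] = min over k of (A[0][0] + B[0][0] = -1 + 9 = 8, A[0][1] + B[1][0] = 1 + 0 = 1, A[0][2] + B[2][0] = 9 + -5 = 4) = 1 (attained at k = 1)
  C[0][1] = min over k of (A[0][0] + B[0][1] = -1 + 3 = 2, A[0][1] + B[1][1] = 1 + 3 = 4, A[0][2] + B[2][1] = 9 + 8 = 17) = 2 (attained at k = 0)
  C[0][2] = min over k of (A[0][0] + B[0][2] = -1 + 3 = 2, A[0][1] + B[1][2] = 1 + -5 = -4, A[0][2] + B[2][2] = 9 + 3 = 12) = -4 (attained at k = 1)
  C[1][0] = min over k of (A[1][0] + B[0][0] = 6 + 9 = 15, A[1][1] + B[1][0] = 3 + 0 = 3, A[1][2] + B[2][0] = -3 + -5 = -8) = -8 (attained at k = 2)
  C[1][1] = min over k of (A[1][0] + B[0][1] = 6 + 3 = 9, A[1][1] + B[1][1] = 3 + 3 = 6, A[1][2] + B[2][1] = -3 + 8 = 5) = 5 (attained at k = 2)
  C[1][2] = min over k of (A[1][0] + B[0][2] = 6 + 3 = 9, A[1][1] + B[1][2] = 3 + -5 = -2, A[1][2] + B[2][2] = -3 + 3 = 0) = -2 (attained at k = 1)
  C[2][0] = min over k of (A[2][0] + B[0][0] = 8 + 9 = 17, A[2][1] + B[1][0] = 10 + 0 = 10, A[2][2] + B[2][0] = -5 + -5 = -10) = -10 (attained at k = 2)
  C[2][1] = min over k of (A[2][0] + B[0][1] = 8 + 3 = 11, A[2][1] + B[1][1] = 10 + 3 = 13, A[2][2] + B[2][1] = -5 + 8 = 3) = 3 (attained at k = 2)
  C[2][2] = min over k of (A[2][0] + B[0][2] = 8 + 3 = 11, A[2][1] + B[1][2] = 10 + -5 = 5, A[2][2] + B[2][2] = -5 + 3 = -2) = -2 (attained at k = 2)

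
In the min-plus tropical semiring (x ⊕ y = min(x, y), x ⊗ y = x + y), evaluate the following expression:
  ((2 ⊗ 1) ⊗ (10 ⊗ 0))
((2 ⊗ 1) ⊗ (10 ⊗ 0)) = 13

Expand innermost to outermost. Recall ⊕ takes the minimum of its arguments and ⊗ takes their sum. Working out the expression ((2 ⊗ 1) ⊗ (10 ⊗ 0)) gives 13.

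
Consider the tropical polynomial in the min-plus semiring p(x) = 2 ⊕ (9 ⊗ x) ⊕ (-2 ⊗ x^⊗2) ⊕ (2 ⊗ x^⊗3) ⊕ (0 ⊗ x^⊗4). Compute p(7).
p(7) = 2

A tropical monomial a ⊗ x^⊗i evaluates to a + i · x. Evaluating each term at x = 7:
  Term 0 contributes 2 + 0 · 7 = 2
  Term 1 contributes 9 + 1 · 7 = 16
  Term 2 contributes -2 + 2 · 7 = 12
  Term 3 contributes 2 + 3 · 7 = 23
  Term 4 contributes 0 + 4 · 7 = 28
p(7) = ⊕ of these = min[2, 16, 12, 23, 28] = 2.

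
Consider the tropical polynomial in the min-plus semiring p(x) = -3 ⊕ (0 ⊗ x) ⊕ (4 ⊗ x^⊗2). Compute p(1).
p(1) = -3

A tropical monomial a ⊗ x^⊗i evaluates to a + i · x. Evaluating each term at x = 1:
  Term 0 contributes -3 + 0 · 1 = -3
  Term 1 contributes 0 + 1 · 1 = 1
  Term 2 contributes 4 + 2 · 1 = 6
p(1) = ⊕ of these = min[-3, 1, 6] = -3.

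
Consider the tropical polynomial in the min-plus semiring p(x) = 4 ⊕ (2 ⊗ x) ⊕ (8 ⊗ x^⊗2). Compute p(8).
p(8) = 4

A tropical monomial a ⊗ x^⊗i evaluates to a + i · x. Evaluating each term at x = 8:
  Term 0 contributes 4 + 0 · 8 = 4
  Term 1 contributes 2 + 1 · 8 = 10
  Term 2 contributes 8 + 2 · 8 = 24
p(8) = ⊕ of these = min[4, 10, 24] = 4.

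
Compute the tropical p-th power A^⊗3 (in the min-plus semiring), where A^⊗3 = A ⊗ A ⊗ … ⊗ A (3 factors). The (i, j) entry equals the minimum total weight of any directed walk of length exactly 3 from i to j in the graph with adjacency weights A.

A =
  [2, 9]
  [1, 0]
A^⊗3 =
  [6, 9]
  [1, 0]

Each entry (A^⊗3)_ij equals the minimum over all length-3 walks i = v_0 → v_1 → … → v_3 = j of Σ_t A[v_t][v_{t+1}]. For example, for (i, j) = (0, 1) we minimise over 4 possible intermediate vertex sequences; the minimum is 9, attained along the walk 0 → 1 → 1 → 1.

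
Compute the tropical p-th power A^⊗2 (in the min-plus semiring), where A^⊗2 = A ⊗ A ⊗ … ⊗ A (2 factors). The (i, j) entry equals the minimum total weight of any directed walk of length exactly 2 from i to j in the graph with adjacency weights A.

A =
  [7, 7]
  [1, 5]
A^⊗2 =
  [8, 12]
  [6, 8]

Each entry (A^⊗2)_ij equals the minimum over all length-2 walks i = v_0 → v_1 → … → v_2 = j of Σ_t A[v_t][v_{t+1}]. For example, for (i, j) = (0, 1) we minimise over 2 possible intermediate vertex sequences; the minimum is 12, attained along the walk 0 → 1 → 1.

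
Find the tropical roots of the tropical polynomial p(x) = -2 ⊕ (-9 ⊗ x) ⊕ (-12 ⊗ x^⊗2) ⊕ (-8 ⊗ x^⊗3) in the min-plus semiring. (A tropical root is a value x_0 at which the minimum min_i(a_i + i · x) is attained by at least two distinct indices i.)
Roots: {-4, 3, 7}

Each tropical root is a break point of the lower envelope of the lines y = a_i + i · x (there are 4 lines, with slopes 0, 1, ..., 3). Only the lines that attain the minimum somewhere contribute to roots; other lines are dominated. Here the surviving (envelope) indices are i = 3, i = 2, i = 1, i = 0.
Intersections between consecutive envelope lines give the roots: for adjacent envelope indices i < j the intersection is x = (a_i − a_j) / (j − i). Reading off the sorted break points: {-4, 3, 7}.
Verification: at each break x_0, at least two indices attain the minimum of min_i(a_i + i · x_0).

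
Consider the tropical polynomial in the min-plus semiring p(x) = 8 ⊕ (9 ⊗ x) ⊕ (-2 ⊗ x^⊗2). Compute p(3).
p(3) = 4

A tropical monomial a ⊗ x^⊗i evaluates to a + i · x. Evaluating each term at x = 3:
  Term 0 contributes 8 + 0 · 3 = 8
  Term 1 contributes 9 + 1 · 3 = 12
  Term 2 contributes -2 + 2 · 3 = 4
p(3) = ⊕ of these = min[8, 12, 4] = 4.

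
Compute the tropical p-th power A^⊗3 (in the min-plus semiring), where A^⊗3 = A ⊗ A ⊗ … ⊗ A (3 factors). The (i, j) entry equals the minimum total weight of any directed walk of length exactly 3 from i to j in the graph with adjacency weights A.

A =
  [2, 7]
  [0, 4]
A^⊗3 =
  [6, 11]
  [4, 9]

Each entry (A^⊗3)_ij equals the minimum over all length-3 walks i = v_0 → v_1 → … → v_3 = j of Σ_t A[v_t][v_{t+1}]. For example, for (i, j) = (0, 1) we minimise over 4 possible intermediate vertex sequences; the minimum is 11, attained along the walk 0 → 0 → 0 → 1.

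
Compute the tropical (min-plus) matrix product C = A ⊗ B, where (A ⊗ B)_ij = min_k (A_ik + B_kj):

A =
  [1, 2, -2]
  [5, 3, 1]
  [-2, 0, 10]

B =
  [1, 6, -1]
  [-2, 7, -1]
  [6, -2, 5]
A ⊗ B =
  [0, -4, 0]
  [1, -1, 2]
  [-2, 4, -3]

Apply the min-plus product entry-by-entry:
  C[0][0] = min over k of (A[0][0] + B[0][0] = 1 + 1 = 2, A[0][1] + B[1][0] = 2 + -2 = 0, A[0][2] + B[2][0] = -2 + 6 = 4) = 0 (attained at k = 1)
  C[0][1] = min over k of (A[0][0] + B[0][1] = 1 + 6 = 7, A[0][1] + B[1][1] = 2 + 7 = 9, A[0][2] + B[2][1] = -2 + -2 = -4) = -4 (attained at k = 2)
  C[0][2] = min over k of (A[0][0] + B[0][2] = 1 + -1 = 0, A[0][1] + B[1][2] = 2 + -1 = 1, A[0][2] + B[2][2] = -2 + 5 = 3) = 0 (attained at k = 0)
  C[1][0] = min over k of (A[1][0] + B[0][0] = 5 + 1 = 6, A[1][1] + B[1][0] = 3 + -2 = 1, A[1][2] + B[2][0] = 1 + 6 = 7) = 1 (attained at k = 1)
  C[1][1] = min over k of (A[1][0] + B[0][1] = 5 + 6 = 11, A[1][1] + B[1][1] = 3 + 7 = 10, A[1][2] + B[2][1] = 1 + -2 = -1) = -1 (attained at k = 2)
  C[1][2] = min over k of (A[1][0] + B[0][2] = 5 + -1 = 4, A[1][1] + B[1][2] = 3 + -1 = 2, A[1][2] + B[2][2] = 1 + 5 = 6) = 2 (attained at k = 1)
  C[2][0] = min over k of (A[2][0] + B[0][0] = -2 + 1 = -1, A[2][1] + B[1][0] = 0 + -2 = -2, A[2][2] + B[2][0] = 10 + 6 = 16) = -2 (attained at k = 1)
  C[2][1] = min over k of (A[2][0] + B[0][1] = -2 + 6 = 4, A[2][1] + B[1][1] = 0 + 7 = 7, A[2][2] + B[2][1] = 10 + -2 = 8) = 4 (attained at k = 0)
  C[2][2] = min over k of (A[2][0] + B[0][2] = -2 + -1 = -3, A[2][1] + B[1][2] = 0 + -1 = -1, A[2][2] + B[2][2] = 10 + 5 = 15) = -3 (attained at k = 0)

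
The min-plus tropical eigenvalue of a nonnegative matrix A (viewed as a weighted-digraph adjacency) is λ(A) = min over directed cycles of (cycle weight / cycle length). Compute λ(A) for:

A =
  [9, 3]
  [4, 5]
λ(A) = 7/2

Enumerate directed cycles and compute their means (weight / length). Sample:
  cycle 0 → 0: weight = 9, length = 1, mean = 9/1 ≈ 9.000
  cycle 1 → 1: weight = 5, length = 1, mean = 5/1 ≈ 5.000
  cycle 0 → 1 → 0: weight = 7, length = 2, mean = 7/2 ≈ 3.500
  cycle 1 → 0 → 1: weight = 7, length = 2, mean = 7/2 ≈ 3.500
Minimum mean = 3.500, attained e.g. along the cycle 0 → 1 → 0 with weight 7 and length 2. So λ(A) = 7/2 = 7/2.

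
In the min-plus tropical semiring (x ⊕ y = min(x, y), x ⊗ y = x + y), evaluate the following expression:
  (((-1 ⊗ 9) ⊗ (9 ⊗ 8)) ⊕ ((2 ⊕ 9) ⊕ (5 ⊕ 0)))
(((-1 ⊗ 9) ⊗ (9 ⊗ 8)) ⊕ ((2 ⊕ 9) ⊕ (5 ⊕ 0))) = 0

Expand innermost to outermost. Recall ⊕ takes the minimum of its arguments and ⊗ takes their sum. Working out the expression (((-1 ⊗ 9) ⊗ (9 ⊗ 8)) ⊕ ((2 ⊕ 9) ⊕ (5 ⊕ 0))) gives 0.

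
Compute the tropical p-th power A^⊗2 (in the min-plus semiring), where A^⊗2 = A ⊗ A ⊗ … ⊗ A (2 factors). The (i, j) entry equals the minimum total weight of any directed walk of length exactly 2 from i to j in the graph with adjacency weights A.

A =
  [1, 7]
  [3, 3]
A^⊗2 =
  [2, 8]
  [4, 6]

Each entry (A^⊗2)_ij equals the minimum over all length-2 walks i = v_0 → v_1 → … → v_2 = j of Σ_t A[v_t][v_{t+1}]. For example, for (i, j) = (0, 1) we minimise over 2 possible intermediate vertex sequences; the minimum is 8, attained along the walk 0 → 0 → 1.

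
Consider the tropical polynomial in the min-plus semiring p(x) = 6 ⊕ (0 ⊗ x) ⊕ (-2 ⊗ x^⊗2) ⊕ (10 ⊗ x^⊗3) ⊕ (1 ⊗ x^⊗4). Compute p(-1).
p(-1) = -4

A tropical monomial a ⊗ x^⊗i evaluates to a + i · x. Evaluating each term at x = -1:
  Term 0 contributes 6 + 0 · -1 = 6
  Term 1 contributes 0 + 1 · -1 = -1
  Term 2 contributes -2 + 2 · -1 = -4
  Term 3 contributes 10 + 3 · -1 = 7
  Term 4 contributes 1 + 4 · -1 = -3
p(-1) = ⊕ of these = min[6, -1, -4, 7, -3] = -4.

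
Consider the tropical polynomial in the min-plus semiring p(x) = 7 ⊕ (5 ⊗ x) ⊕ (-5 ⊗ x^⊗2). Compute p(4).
p(4) = 3

A tropical monomial a ⊗ x^⊗i evaluates to a + i · x. Evaluating each term at x = 4:
  Term 0 contributes 7 + 0 · 4 = 7
  Term 1 contributes 5 + 1 · 4 = 9
  Term 2 contributes -5 + 2 · 4 = 3
p(4) = ⊕ of these = min[7, 9, 3] = 3.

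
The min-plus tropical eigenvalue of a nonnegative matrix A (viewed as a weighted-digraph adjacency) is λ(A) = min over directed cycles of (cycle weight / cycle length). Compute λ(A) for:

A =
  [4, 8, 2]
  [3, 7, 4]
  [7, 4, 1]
λ(A) = 1

Enumerate directed cycles and compute their means (weight / length). Sample:
  cycle 0 → 0: weight = 4, length = 1, mean = 4/1 ≈ 4.000
  cycle 1 → 1: weight = 7, length = 1, mean = 7/1 ≈ 7.000
  cycle 2 → 2: weight = 1, length = 1, mean = 1/1 ≈ 1.000
  cycle 0 → 1 → 0: weight = 11, length = 2, mean = 11/2 ≈ 5.500
  cycle 0 → 2 → 0: weight = 9, length = 2, mean = 9/2 ≈ 4.500
  cycle 1 → 0 → 1: weight = 11, length = 2, mean = 11/2 ≈ 5.500
Minimum mean = 1.000, attained e.g. along the cycle 2 → 2 with weight 1 and length 1. So λ(A) = 1/1 = 1.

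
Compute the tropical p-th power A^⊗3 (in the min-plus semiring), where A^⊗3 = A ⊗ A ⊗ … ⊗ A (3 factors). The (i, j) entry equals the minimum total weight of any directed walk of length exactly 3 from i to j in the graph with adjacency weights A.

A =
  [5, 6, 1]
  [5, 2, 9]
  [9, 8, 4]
A^⊗3 =
  [13, 10, 9]
  [9, 6, 8]
  [15, 12, 12]

Each entry (A^⊗3)_ij equals the minimum over all length-3 walks i = v_0 → v_1 → … → v_3 = j of Σ_t A[v_t][v_{t+1}]. For example, for (i, j) = (0, 2) we minimise over 9 possible intermediate vertex sequences; the minimum is 9, attained along the walk 0 → 2 → 2 → 2.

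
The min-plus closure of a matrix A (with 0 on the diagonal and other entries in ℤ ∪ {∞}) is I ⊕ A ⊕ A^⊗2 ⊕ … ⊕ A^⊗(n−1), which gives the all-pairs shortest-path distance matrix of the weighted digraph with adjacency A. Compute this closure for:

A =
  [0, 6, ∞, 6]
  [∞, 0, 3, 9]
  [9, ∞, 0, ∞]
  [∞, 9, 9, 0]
Closure =
  [0, 6, 9, 6]
  [12, 0, 3, 9]
  [9, 15, 0, 15]
  [18, 9, 9, 0]

This is the Floyd-Warshall all-pairs shortest-path computation. For each intermediate vertex k = 0, 1, …, 3, update dist[i][j] ← min(dist[i][j], dist[i][k] + dist[k][j]). The final matrix gives, for each (i, j), the minimum total weight of any directed path from i to j (possibly empty when i = j).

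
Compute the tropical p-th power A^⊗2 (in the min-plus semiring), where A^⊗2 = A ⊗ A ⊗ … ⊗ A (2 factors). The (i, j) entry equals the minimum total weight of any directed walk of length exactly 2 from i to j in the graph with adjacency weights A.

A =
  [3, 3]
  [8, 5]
A^⊗2 =
  [6, 6]
  [11, 10]

Each entry (A^⊗2)_ij equals the minimum over all length-2 walks i = v_0 → v_1 → … → v_2 = j of Σ_t A[v_t][v_{t+1}]. For example, for (i, j) = (0, 1) we minimise over 2 possible intermediate vertex sequences; the minimum is 6, attained along the walk 0 → 0 → 1.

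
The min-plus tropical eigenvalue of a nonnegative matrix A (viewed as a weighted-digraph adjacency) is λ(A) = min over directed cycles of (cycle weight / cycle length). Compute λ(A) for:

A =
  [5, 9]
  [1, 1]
λ(A) = 1

Enumerate directed cycles and compute their means (weight / length). Sample:
  cycle 0 → 0: weight = 5, length = 1, mean = 5/1 ≈ 5.000
  cycle 1 → 1: weight = 1, length = 1, mean = 1/1 ≈ 1.000
  cycle 0 → 1 → 0: weight = 10, length = 2, mean = 10/2 ≈ 5.000
  cycle 1 → 0 → 1: weight = 10, length = 2, mean = 10/2 ≈ 5.000
Minimum mean = 1.000, attained e.g. along the cycle 1 → 1 with weight 1 and length 1. So λ(A) = 1/1 = 1.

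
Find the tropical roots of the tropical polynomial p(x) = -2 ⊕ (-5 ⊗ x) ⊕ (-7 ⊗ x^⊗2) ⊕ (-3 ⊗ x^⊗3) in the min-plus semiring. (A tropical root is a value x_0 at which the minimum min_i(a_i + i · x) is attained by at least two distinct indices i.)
Roots: {-4, 2, 3}

Each tropical root is a break point of the lower envelope of the lines y = a_i + i · x (there are 4 lines, with slopes 0, 1, ..., 3). Only the lines that attain the minimum somewhere contribute to roots; other lines are dominated. Here the surviving (envelope) indices are i = 3, i = 2, i = 1, i = 0.
Intersections between consecutive envelope lines give the roots: for adjacent envelope indices i < j the intersection is x = (a_i − a_j) / (j − i). Reading off the sorted break points: {-4, 2, 3}.
Verification: at each break x_0, at least two indices attain the minimum of min_i(a_i + i · x_0).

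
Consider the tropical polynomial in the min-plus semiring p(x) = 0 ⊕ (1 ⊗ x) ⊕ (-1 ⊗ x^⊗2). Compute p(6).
p(6) = 0

A tropical monomial a ⊗ x^⊗i evaluates to a + i · x. Evaluating each term at x = 6:
  Term 0 contributes 0 + 0 · 6 = 0
  Term 1 contributes 1 + 1 · 6 = 7
  Term 2 contributes -1 + 2 · 6 = 11
p(6) = ⊕ of these = min[0, 7, 11] = 0.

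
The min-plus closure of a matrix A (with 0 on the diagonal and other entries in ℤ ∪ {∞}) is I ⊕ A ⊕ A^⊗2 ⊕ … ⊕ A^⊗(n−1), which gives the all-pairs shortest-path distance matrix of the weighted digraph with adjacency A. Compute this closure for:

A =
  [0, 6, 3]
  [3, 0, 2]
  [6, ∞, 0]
Closure =
  [0, 6, 3]
  [3, 0, 2]
  [6, 12, 0]

This is the Floyd-Warshall all-pairs shortest-path computation. For each intermediate vertex k = 0, 1, …, 2, update dist[i][j] ← min(dist[i][j], dist[i][k] + dist[k][j]). The final matrix gives, for each (i, j), the minimum total weight of any directed path from i to j (possibly empty when i = j).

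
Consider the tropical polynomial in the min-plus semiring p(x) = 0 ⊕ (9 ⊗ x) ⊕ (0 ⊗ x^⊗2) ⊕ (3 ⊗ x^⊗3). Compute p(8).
p(8) = 0

A tropical monomial a ⊗ x^⊗i evaluates to a + i · x. Evaluating each term at x = 8:
  Term 0 contributes 0 + 0 · 8 = 0
  Term 1 contributes 9 + 1 · 8 = 17
  Term 2 contributes 0 + 2 · 8 = 16
  Term 3 contributes 3 + 3 · 8 = 27
p(8) = ⊕ of these = min[0, 17, 16, 27] = 0.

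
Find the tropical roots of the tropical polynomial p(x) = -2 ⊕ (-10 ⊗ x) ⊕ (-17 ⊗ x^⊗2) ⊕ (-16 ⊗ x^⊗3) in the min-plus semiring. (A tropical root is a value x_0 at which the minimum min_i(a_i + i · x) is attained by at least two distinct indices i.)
Roots: {-1, 7, 8}

Each tropical root is a break point of the lower envelope of the lines y = a_i + i · x (there are 4 lines, with slopes 0, 1, ..., 3). Only the lines that attain the minimum somewhere contribute to roots; other lines are dominated. Here the surviving (envelope) indices are i = 3, i = 2, i = 1, i = 0.
Intersections between consecutive envelope lines give the roots: for adjacent envelope indices i < j the intersection is x = (a_i − a_j) / (j − i). Reading off the sorted break points: {-1, 7, 8}.
Verification: at each break x_0, at least two indices attain the minimum of min_i(a_i + i · x_0).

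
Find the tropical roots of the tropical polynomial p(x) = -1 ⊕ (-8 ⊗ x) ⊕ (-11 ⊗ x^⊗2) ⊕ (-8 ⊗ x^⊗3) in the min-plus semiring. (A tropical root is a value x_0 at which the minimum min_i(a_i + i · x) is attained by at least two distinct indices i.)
Roots: {-3, 3, 7}

Each tropical root is a break point of the lower envelope of the lines y = a_i + i · x (there are 4 lines, with slopes 0, 1, ..., 3). Only the lines that attain the minimum somewhere contribute to roots; other lines are dominated. Here the surviving (envelope) indices are i = 3, i = 2, i = 1, i = 0.
Intersections between consecutive envelope lines give the roots: for adjacent envelope indices i < j the intersection is x = (a_i − a_j) / (j − i). Reading off the sorted break points: {-3, 3, 7}.
Verification: at each break x_0, at least two indices attain the minimum of min_i(a_i + i · x_0).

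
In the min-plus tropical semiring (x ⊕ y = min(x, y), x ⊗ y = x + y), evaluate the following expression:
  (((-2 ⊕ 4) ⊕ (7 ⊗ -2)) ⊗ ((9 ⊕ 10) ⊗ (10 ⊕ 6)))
(((-2 ⊕ 4) ⊕ (7 ⊗ -2)) ⊗ ((9 ⊕ 10) ⊗ (10 ⊕ 6))) = 13

Expand innermost to outermost. Recall ⊕ takes the minimum of its arguments and ⊗ takes their sum. Working out the expression (((-2 ⊕ 4) ⊕ (7 ⊗ -2)) ⊗ ((9 ⊕ 10) ⊗ (10 ⊕ 6))) gives 13.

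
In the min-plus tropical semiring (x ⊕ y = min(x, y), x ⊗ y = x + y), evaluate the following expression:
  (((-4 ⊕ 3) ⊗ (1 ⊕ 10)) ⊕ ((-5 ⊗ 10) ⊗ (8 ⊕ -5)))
(((-4 ⊕ 3) ⊗ (1 ⊕ 10)) ⊕ ((-5 ⊗ 10) ⊗ (8 ⊕ -5))) = -3

Expand innermost to outermost. Recall ⊕ takes the minimum of its arguments and ⊗ takes their sum. Working out the expression (((-4 ⊕ 3) ⊗ (1 ⊕ 10)) ⊕ ((-5 ⊗ 10) ⊗ (8 ⊕ -5))) gives -3.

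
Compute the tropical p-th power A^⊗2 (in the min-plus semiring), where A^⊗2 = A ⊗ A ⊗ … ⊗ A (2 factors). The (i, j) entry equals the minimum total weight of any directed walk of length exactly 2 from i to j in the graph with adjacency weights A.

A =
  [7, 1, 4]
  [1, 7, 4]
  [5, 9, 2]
A^⊗2 =
  [2, 8, 5]
  [8, 2, 5]
  [7, 6, 4]

Each entry (A^⊗2)_ij equals the minimum over all length-2 walks i = v_0 → v_1 → … → v_2 = j of Σ_t A[v_t][v_{t+1}]. For example, for (i, j) = (0, 2) we minimise over 3 possible intermediate vertex sequences; the minimum is 5, attained along the walk 0 → 1 → 2.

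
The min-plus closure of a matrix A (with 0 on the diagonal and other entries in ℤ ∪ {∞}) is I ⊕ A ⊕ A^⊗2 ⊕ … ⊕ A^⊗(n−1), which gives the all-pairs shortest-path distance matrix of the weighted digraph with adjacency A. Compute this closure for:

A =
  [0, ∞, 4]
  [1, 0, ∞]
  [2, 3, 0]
Closure =
  [0, 7, 4]
  [1, 0, 5]
  [2, 3, 0]

This is the Floyd-Warshall all-pairs shortest-path computation. For each intermediate vertex k = 0, 1, …, 2, update dist[i][j] ← min(dist[i][j], dist[i][k] + dist[k][j]). The final matrix gives, for each (i, j), the minimum total weight of any directed path from i to j (possibly empty when i = j).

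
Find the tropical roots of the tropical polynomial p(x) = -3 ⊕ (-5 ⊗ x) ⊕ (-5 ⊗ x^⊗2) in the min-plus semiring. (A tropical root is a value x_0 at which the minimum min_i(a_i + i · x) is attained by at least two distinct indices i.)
Roots: {0, 2}

Each tropical root is a break point of the lower envelope of the lines y = a_i + i · x (there are 3 lines, with slopes 0, 1, ..., 2). Only the lines that attain the minimum somewhere contribute to roots; other lines are dominated. Here the surviving (envelope) indices are i = 2, i = 1, i = 0.
Intersections between consecutive envelope lines give the roots: for adjacent envelope indices i < j the intersection is x = (a_i − a_j) / (j − i). Reading off the sorted break points: {0, 2}.
Verification: at each break x_0, at least two indices attain the minimum of min_i(a_i + i · x_0).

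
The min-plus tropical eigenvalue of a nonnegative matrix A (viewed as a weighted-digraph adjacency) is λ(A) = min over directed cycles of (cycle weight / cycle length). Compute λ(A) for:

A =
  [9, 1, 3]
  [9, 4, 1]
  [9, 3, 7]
λ(A) = 2

Enumerate directed cycles and compute their means (weight / length). Sample:
  cycle 0 → 0: weight = 9, length = 1, mean = 9/1 ≈ 9.000
  cycle 1 → 1: weight = 4, length = 1, mean = 4/1 ≈ 4.000
  cycle 2 → 2: weight = 7, length = 1, mean = 7/1 ≈ 7.000
  cycle 0 → 1 → 0: weight = 10, length = 2, mean = 10/2 ≈ 5.000
  cycle 0 → 2 → 0: weight = 12, length = 2, mean = 12/2 ≈ 6.000
  cycle 1 → 0 → 1: weight = 10, length = 2, mean = 10/2 ≈ 5.000
Minimum mean = 2.000, attained e.g. along the cycle 1 → 2 → 1 with weight 4 and length 2. So λ(A) = 4/2 = 2.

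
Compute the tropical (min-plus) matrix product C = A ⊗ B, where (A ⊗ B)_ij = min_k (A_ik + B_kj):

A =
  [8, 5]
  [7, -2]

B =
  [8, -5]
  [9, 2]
A ⊗ B =
  [14, 3]
  [7, 0]

Apply the min-plus product entry-by-entry:
  C[0][0] = min over k of (A[0][0] + B[0][0] = 8 + 8 = 16, A[0][1] + B[1][0] = 5 + 9 = 14) = 14 (attained at k = 1)
  C[0][1] = min over k of (A[0][0] + B[0][1] = 8 + -5 = 3, A[0][1] + B[1][1] = 5 + 2 = 7) = 3 (attained at k = 0)
  C[1][0] = min over k of (A[1][0] + B[0][0] = 7 + 8 = 15, A[1][1] + B[1][0] = -2 + 9 = 7) = 7 (attained at k = 1)
  C[1][1] = min over k of (A[1][0] + B[0][1] = 7 + -5 = 2, A[1][1] + B[1][1] = -2 + 2 = 0) = 0 (attained at k = 1)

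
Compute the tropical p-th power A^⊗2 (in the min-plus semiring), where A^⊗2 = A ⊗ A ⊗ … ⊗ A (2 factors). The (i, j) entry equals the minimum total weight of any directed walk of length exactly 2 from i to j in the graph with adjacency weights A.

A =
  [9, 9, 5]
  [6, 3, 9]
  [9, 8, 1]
A^⊗2 =
  [14, 12, 6]
  [9, 6, 10]
  [10, 9, 2]

Each entry (A^⊗2)_ij equals the minimum over all length-2 walks i = v_0 → v_1 → … → v_2 = j of Σ_t A[v_t][v_{t+1}]. For example, for (i, j) = (0, 2) we minimise over 3 possible intermediate vertex sequences; the minimum is 6, attained along the walk 0 → 2 → 2.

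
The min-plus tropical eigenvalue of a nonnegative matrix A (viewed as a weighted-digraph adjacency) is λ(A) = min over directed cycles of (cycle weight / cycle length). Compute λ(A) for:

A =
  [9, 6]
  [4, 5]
λ(A) = 5

Enumerate directed cycles and compute their means (weight / length). Sample:
  cycle 0 → 0: weight = 9, length = 1, mean = 9/1 ≈ 9.000
  cycle 1 → 1: weight = 5, length = 1, mean = 5/1 ≈ 5.000
  cycle 0 → 1 → 0: weight = 10, length = 2, mean = 10/2 ≈ 5.000
  cycle 1 → 0 → 1: weight = 10, length = 2, mean = 10/2 ≈ 5.000
Minimum mean = 5.000, attained e.g. along the cycle 1 → 1 with weight 5 and length 1. So λ(A) = 5/1 = 5.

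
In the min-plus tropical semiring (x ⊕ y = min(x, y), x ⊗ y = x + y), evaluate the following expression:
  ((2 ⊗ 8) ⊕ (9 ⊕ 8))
((2 ⊗ 8) ⊕ (9 ⊕ 8)) = 8

Expand innermost to outermost. Recall ⊕ takes the minimum of its arguments and ⊗ takes their sum. Working out the expression ((2 ⊗ 8) ⊕ (9 ⊕ 8)) gives 8.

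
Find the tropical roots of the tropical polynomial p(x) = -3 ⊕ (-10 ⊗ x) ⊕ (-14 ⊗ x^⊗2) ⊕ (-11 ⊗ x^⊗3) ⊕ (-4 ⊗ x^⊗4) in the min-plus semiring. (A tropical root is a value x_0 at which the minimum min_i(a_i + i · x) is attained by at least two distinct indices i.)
Roots: {-7, -3, 4, 7}

Each tropical root is a break point of the lower envelope of the lines y = a_i + i · x (there are 5 lines, with slopes 0, 1, ..., 4). Only the lines that attain the minimum somewhere contribute to roots; other lines are dominated. Here the surviving (envelope) indices are i = 4, i = 3, i = 2, i = 1, i = 0.
Intersections between consecutive envelope lines give the roots: for adjacent envelope indices i < j the intersection is x = (a_i − a_j) / (j − i). Reading off the sorted break points: {-7, -3, 4, 7}.
Verification: at each break x_0, at least two indices attain the minimum of min_i(a_i + i · x_0).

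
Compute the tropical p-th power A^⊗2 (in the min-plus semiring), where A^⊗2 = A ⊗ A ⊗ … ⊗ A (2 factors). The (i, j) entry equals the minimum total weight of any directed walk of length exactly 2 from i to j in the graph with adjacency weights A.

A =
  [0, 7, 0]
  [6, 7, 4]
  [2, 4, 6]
A^⊗2 =
  [0, 4, 0]
  [6, 8, 6]
  [2, 9, 2]

Each entry (A^⊗2)_ij equals the minimum over all length-2 walks i = v_0 → v_1 → … → v_2 = j of Σ_t A[v_t][v_{t+1}]. For example, for (i, j) = (0, 2) we minimise over 3 possible intermediate vertex sequences; the minimum is 0, attained along the walk 0 → 0 → 2.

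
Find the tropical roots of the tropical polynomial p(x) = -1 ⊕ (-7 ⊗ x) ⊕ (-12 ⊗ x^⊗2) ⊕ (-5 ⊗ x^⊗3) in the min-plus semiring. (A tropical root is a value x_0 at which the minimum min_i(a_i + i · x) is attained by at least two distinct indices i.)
Roots: {-7, 5, 6}

Each tropical root is a break point of the lower envelope of the lines y = a_i + i · x (there are 4 lines, with slopes 0, 1, ..., 3). Only the lines that attain the minimum somewhere contribute to roots; other lines are dominated. Here the surviving (envelope) indices are i = 3, i = 2, i = 1, i = 0.
Intersections between consecutive envelope lines give the roots: for adjacent envelope indices i < j the intersection is x = (a_i − a_j) / (j − i). Reading off the sorted break points: {-7, 5, 6}.
Verification: at each break x_0, at least two indices attain the minimum of min_i(a_i + i · x_0).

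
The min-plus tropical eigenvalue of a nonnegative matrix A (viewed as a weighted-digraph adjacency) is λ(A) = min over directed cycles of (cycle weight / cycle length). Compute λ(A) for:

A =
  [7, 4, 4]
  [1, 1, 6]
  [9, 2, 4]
λ(A) = 1

Enumerate directed cycles and compute their means (weight / length). Sample:
  cycle 0 → 0: weight = 7, length = 1, mean = 7/1 ≈ 7.000
  cycle 1 → 1: weight = 1, length = 1, mean = 1/1 ≈ 1.000
  cycle 2 → 2: weight = 4, length = 1, mean = 4/1 ≈ 4.000
  cycle 0 → 1 → 0: weight = 5, length = 2, mean = 5/2 ≈ 2.500
  cycle 0 → 2 → 0: weight = 13, length = 2, mean = 13/2 ≈ 6.500
  cycle 1 → 0 → 1: weight = 5, length = 2, mean = 5/2 ≈ 2.500
Minimum mean = 1.000, attained e.g. along the cycle 1 → 1 with weight 1 and length 1. So λ(A) = 1/1 = 1.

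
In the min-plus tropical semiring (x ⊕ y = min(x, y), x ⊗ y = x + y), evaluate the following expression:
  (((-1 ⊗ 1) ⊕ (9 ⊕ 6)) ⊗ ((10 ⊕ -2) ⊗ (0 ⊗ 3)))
(((-1 ⊗ 1) ⊕ (9 ⊕ 6)) ⊗ ((10 ⊕ -2) ⊗ (0 ⊗ 3))) = 1

Expand innermost to outermost. Recall ⊕ takes the minimum of its arguments and ⊗ takes their sum. Working out the expression (((-1 ⊗ 1) ⊕ (9 ⊕ 6)) ⊗ ((10 ⊕ -2) ⊗ (0 ⊗ 3))) gives 1.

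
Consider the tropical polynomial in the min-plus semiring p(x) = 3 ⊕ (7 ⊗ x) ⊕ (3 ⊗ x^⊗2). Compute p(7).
p(7) = 3

A tropical monomial a ⊗ x^⊗i evaluates to a + i · x. Evaluating each term at x = 7:
  Term 0 contributes 3 + 0 · 7 = 3
  Term 1 contributes 7 + 1 · 7 = 14
  Term 2 contributes 3 + 2 · 7 = 17
p(7) = ⊕ of these = min[3, 14, 17] = 3.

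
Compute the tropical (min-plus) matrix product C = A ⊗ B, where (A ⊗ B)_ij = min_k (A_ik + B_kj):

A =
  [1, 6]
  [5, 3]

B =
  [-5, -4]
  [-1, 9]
A ⊗ B =
  [-4, -3]
  [0, 1]

Apply the min-plus product entry-by-entry:
  C[0][0] = min over k of (A[0][0] + B[0][0] = 1 + -5 = -4, A[0][1] + B[1][0] = 6 + -1 = 5) = -4 (attained at k = 0)
  C[0][1] = min over k of (A[0][0] + B[0][1] = 1 + -4 = -3, A[0][1] + B[1][1] = 6 + 9 = 15) = -3 (attained at k = 0)
  C[1][0] = min over k of (A[1][0] + B[0][0] = 5 + -5 = 0, A[1][1] + B[1][0] = 3 + -1 = 2) = 0 (attained at k = 0)
  C[1][1] = min over k of (A[1][0] + B[0][1] = 5 + -4 = 1, A[1][1] + B[1][1] = 3 + 9 = 12) = 1 (attained at k = 0)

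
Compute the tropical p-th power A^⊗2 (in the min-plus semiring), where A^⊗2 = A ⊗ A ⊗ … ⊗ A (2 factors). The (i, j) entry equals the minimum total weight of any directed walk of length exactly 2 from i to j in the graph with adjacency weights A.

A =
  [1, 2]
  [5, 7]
A^⊗2 =
  [2, 3]
  [6, 7]

Each entry (A^⊗2)_ij equals the minimum over all length-2 walks i = v_0 → v_1 → … → v_2 = j of Σ_t A[v_t][v_{t+1}]. For example, for (i, j) = (0, 1) we minimise over 2 possible intermediate vertex sequences; the minimum is 3, attained along the walk 0 → 0 → 1.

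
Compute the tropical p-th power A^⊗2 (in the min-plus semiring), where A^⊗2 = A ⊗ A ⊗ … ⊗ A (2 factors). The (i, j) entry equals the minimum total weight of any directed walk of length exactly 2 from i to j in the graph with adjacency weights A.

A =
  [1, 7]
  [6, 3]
A^⊗2 =
  [2, 8]
  [7, 6]

Each entry (A^⊗2)_ij equals the minimum over all length-2 walks i = v_0 → v_1 → … → v_2 = j of Σ_t A[v_t][v_{t+1}]. For example, for (i, j) = (0, 1) we minimise over 2 possible intermediate vertex sequences; the minimum is 8, attained along the walk 0 → 0 → 1.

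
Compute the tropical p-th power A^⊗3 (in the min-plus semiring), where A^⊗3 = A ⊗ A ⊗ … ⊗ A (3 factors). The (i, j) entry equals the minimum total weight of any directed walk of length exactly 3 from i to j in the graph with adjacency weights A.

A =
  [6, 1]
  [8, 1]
A^⊗3 =
  [10, 3]
  [10, 3]

Each entry (A^⊗3)_ij equals the minimum over all length-3 walks i = v_0 → v_1 → … → v_3 = j of Σ_t A[v_t][v_{t+1}]. For example, for (i, j) = (0, 1) we minimise over 4 possible intermediate vertex sequences; the minimum is 3, attained along the walk 0 → 1 → 1 → 1.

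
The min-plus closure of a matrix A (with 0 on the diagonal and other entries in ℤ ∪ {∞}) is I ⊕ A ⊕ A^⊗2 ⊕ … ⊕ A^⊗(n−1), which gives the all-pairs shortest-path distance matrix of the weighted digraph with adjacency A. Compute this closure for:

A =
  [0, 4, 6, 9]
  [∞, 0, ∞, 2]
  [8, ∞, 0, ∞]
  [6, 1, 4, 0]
Closure =
  [0, 4, 6, 6]
  [8, 0, 6, 2]
  [8, 12, 0, 14]
  [6, 1, 4, 0]

This is the Floyd-Warshall all-pairs shortest-path computation. For each intermediate vertex k = 0, 1, …, 3, update dist[i][j] ← min(dist[i][j], dist[i][k] + dist[k][j]). The final matrix gives, for each (i, j), the minimum total weight of any directed path from i to j (possibly empty when i = j).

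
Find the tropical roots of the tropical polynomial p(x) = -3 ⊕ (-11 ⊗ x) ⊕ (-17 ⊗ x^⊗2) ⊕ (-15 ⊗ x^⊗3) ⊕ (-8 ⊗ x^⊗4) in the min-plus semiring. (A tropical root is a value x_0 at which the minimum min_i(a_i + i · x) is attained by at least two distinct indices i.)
Roots: {-7, -2, 6, 8}

Each tropical root is a break point of the lower envelope of the lines y = a_i + i · x (there are 5 lines, with slopes 0, 1, ..., 4). Only the lines that attain the minimum somewhere contribute to roots; other lines are dominated. Here the surviving (envelope) indices are i = 4, i = 3, i = 2, i = 1, i = 0.
Intersections between consecutive envelope lines give the roots: for adjacent envelope indices i < j the intersection is x = (a_i − a_j) / (j − i). Reading off the sorted break points: {-7, -2, 6, 8}.
Verification: at each break x_0, at least two indices attain the minimum of min_i(a_i + i · x_0).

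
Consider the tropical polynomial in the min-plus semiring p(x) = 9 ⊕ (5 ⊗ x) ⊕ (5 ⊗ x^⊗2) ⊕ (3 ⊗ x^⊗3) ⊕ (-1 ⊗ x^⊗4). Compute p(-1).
p(-1) = -5

A tropical monomial a ⊗ x^⊗i evaluates to a + i · x. Evaluating each term at x = -1:
  Term 0 contributes 9 + 0 · -1 = 9
  Term 1 contributes 5 + 1 · -1 = 4
  Term 2 contributes 5 + 2 · -1 = 3
  Term 3 contributes 3 + 3 · -1 = 0
  Term 4 contributes -1 + 4 · -1 = -5
p(-1) = ⊕ of these = min[9, 4, 3, 0, -5] = -5.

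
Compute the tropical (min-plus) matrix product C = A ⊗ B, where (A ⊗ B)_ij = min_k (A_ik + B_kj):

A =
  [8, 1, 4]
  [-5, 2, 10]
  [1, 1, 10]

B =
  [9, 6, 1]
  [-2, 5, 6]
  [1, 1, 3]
A ⊗ B =
  [-1, 5, 7]
  [0, 1, -4]
  [-1, 6, 2]

Apply the min-plus product entry-by-entry:
  C[0][0] = min over k of (A[0][0] + B[0][0] = 8 + 9 = 17, A[0][1] + B[1][0] = 1 + -2 = -1, A[0][2] + B[2][0] = 4 + 1 = 5) = -1 (attained at k = 1)
  C[0][1] = min over k of (A[0][0] + B[0][1] = 8 + 6 = 14, A[0][1] + B[1][1] = 1 + 5 = 6, A[0][2] + B[2][1] = 4 + 1 = 5) = 5 (attained at k = 2)
  C[0][2] = min over k of (A[0][0] + B[0][2] = 8 + 1 = 9, A[0][1] + B[1][2] = 1 + 6 = 7, A[0][2] + B[2][2] = 4 + 3 = 7) = 7 (attained at k = 1)
  C[1][0] = min over k of (A[1][0] + B[0][0] = -5 + 9 = 4, A[1][1] + B[1][0] = 2 + -2 = 0, A[1][2] + B[2][0] = 10 + 1 = 11) = 0 (attained at k = 1)
  C[1][1] = min over k of (A[1][0] + B[0][1] = -5 + 6 = 1, A[1][1] + B[1][1] = 2 + 5 = 7, A[1][2] + B[2][1] = 10 + 1 = 11) = 1 (attained at k = 0)
  C[1][2] = min over k of (A[1][0] + B[0][2] = -5 + 1 = -4, A[1][1] + B[1][2] = 2 + 6 = 8, A[1][2] + B[2][2] = 10 + 3 = 13) = -4 (attained at k = 0)
  C[2][0] = min over k of (A[2][0] + B[0][0] = 1 + 9 = 10, A[2][1] + B[1][0] = 1 + -2 = -1, A[2][2] + B[2][0] = 10 + 1 = 11) = -1 (attained at k = 1)
  C[2][1] = min over k of (A[2][0] + B[0][1] = 1 + 6 = 7, A[2][1] + B[1][1] = 1 + 5 = 6, A[2][2] + B[2][1] = 10 + 1 = 11) = 6 (attained at k = 1)
  C[2][2] = min over k of (A[2][0] + B[0][2] = 1 + 1 = 2, A[2][1] + B[1][2] = 1 + 6 = 7, A[2][2] + B[2][2] = 10 + 3 = 13) = 2 (attained at k = 0)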